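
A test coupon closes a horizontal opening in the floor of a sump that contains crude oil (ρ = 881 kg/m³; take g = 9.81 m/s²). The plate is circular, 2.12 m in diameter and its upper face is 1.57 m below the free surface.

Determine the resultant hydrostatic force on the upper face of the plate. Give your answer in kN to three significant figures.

F ≈ 47.9 kN

γ = ρg = 881 × 9.81 / 1000 = 8.64261 kN/m³.
The plate is horizontal, so pressure is uniform at p = γ·h = 8.64261 × 1.57 = 13.5689 kN/m².
A = π(1.06)² = 3.52989 m².
F = p·A = 13.5689 × 3.52989 = 47.8967 kN.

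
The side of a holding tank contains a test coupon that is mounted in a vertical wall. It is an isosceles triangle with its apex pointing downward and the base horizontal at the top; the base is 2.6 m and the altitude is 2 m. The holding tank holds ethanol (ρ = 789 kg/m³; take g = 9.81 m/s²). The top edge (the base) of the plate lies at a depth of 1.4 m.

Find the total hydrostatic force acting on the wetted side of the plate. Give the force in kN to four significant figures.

γ = ρg = 789 × 9.81 / 1000 = 7.74009 kN/m³.
With the apex down, the centroid sits h/3 = 2/3 = 0.666667 m below the base (the top edge), so the centroid depth is h_c = 1.4 + 0.666667 = 2.06667 m.
A = ½ × 2.6 × 2 = 2.6 m².
Resultant F = γ·h_c·A = 7.74009 × 2.06667 × 2.6 = 41.5902 kN.

F ≈ 41.59 kN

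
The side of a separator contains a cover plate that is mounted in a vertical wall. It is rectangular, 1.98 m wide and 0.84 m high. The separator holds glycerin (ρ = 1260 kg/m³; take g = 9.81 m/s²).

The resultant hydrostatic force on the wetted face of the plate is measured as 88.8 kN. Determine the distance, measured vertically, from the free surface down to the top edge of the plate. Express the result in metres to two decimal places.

γ = ρg = 1260 × 9.81 / 1000 = 12.3606 kN/m³.
A = 1.98 × 0.84 = 1.6632 m².
From F = γ·h_c·A, the centroid depth is h_c = 88.8/(12.3606 × 1.6632) = 4.31945 m.
The centroid lies 0.84/2 = 0.42 m below the top edge, so the top edge sits at h_top = 4.31945 − 0.42 = 3.89945 m below the surface.

d_top ≈ 3.90 m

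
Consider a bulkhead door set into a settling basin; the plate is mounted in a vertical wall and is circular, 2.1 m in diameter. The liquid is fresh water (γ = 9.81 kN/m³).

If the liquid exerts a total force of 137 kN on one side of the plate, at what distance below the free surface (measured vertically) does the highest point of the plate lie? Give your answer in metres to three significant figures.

d_top ≈ 2.98 m

γ = 9.81 kN/m³.
A = π(1.05)² = 3.46361 m².
From F = γ·h_c·A, the centroid depth is h_c = 137/(9.81 × 3.46361) = 4.03202 m.
The centroid is at the centre, 1.05 m below the top of the plate, so the highest point sits at h_top = 4.03202 − 1.05 = 2.98202 m below the surface.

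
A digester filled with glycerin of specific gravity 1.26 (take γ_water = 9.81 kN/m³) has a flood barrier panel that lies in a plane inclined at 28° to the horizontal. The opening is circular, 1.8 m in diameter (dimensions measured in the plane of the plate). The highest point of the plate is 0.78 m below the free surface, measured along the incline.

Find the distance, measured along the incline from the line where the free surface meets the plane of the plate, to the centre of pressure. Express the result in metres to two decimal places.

γ = 1.26 × 9.81 = 12.3606 kN/m³.
Let θ = 28° be the plate's angle to the horizontal; measure y along the incline from where the plane meets the free surface. Vertical depth h = y·sinθ with sinθ = 0.469472.
The centroid is at the centre, 0.9 m below the top of the plate, so y_c = 0.78 + 0.9 = 1.68 m and h_c = 1.68 × 0.469472 = 0.788713 m.
A = π(0.9)² = 2.54469 m².
Resultant F = γ·h_c·A = 12.3606 × 0.788713 × 2.54469 = 24.8081 kN.
I_c = πr⁴/4 = π × 0.9⁴/4 = 0.5153 m⁴.
Centre of pressure: y_p = y_c + I_c/(y_c·A) = 1.68 + 0.5153/(1.68 × 2.54469) = 1.68 + 0.120536 = 1.80054 m along the plane.

y_p = 1.80 m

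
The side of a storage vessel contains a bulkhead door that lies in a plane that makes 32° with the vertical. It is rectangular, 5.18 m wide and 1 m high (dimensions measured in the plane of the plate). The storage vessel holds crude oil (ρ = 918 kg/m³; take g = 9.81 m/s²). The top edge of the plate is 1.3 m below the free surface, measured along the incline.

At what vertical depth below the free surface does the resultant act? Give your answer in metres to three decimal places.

h_p = 1.566 m

γ = ρg = 918 × 9.81 / 1000 = 9.00558 kN/m³.
The plate makes 32° with the vertical, i.e. θ = 90° − 32° = 58° to the horizontal. Measuring y along the incline from the free-surface line, vertical depth h = y·sinθ with sinθ = 0.848048.
The centroid lies 1/2 = 0.5 m below the top edge, so y_c = 1.3 + 0.5 = 1.8 m and h_c = 1.8 × 0.848048 = 1.52649 m.
A = 5.18 × 1 = 5.18 m².
Resultant F = γ·h_c·A = 9.00558 × 1.52649 × 5.18 = 71.2091 kN.
I_c = b·h³/12 = 5.18 × 1³/12 = 0.431667 m⁴.
Centre of pressure: y_p = y_c + I_c/(y_c·A) = 1.8 + 0.431667/(1.8 × 5.18) = 1.8 + 0.0462963 = 1.8463 m along the plane.
Vertically, h_p = y_p·sinθ = 1.8463 × 0.848048 = 1.56575 m.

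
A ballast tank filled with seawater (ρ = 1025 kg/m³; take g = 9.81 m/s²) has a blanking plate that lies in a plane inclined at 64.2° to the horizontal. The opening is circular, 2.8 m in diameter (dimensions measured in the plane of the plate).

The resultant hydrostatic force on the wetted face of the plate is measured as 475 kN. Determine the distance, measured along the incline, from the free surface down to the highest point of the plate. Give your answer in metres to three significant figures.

γ = ρg = 1025 × 9.81 / 1000 = 10.05525 kN/m³.
A = π(1.4)² = 6.15752 m².
From F = γ·h_c·A, the centroid depth is h_c = 475/(10.05525 × 6.15752) = 7.67176 m.
Let θ = 64.2° be the plate's angle to the horizontal; measure y along the incline from where the plane meets the free surface. Vertical depth h = y·sinθ with sinθ = 0.900319.
Along the incline, y_c = h_c/sinθ = 7.67176/0.900319 = 8.52116 m.
The centroid is at the centre, 1.4 m below the top of the plate, so the highest point sits at y_top = 8.52116 − 1.4 = 7.12116 m along the incline.

y_top ≈ 7.12 m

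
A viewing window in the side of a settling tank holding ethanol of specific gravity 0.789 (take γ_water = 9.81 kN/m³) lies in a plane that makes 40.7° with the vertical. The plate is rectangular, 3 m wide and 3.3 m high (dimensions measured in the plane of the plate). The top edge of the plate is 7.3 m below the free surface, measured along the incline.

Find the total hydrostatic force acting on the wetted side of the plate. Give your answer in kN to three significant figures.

γ = 0.789 × 9.81 = 7.74009 kN/m³.
The plate makes 40.7° with the vertical, i.e. θ = 90° − 40.7° = 49.3° to the horizontal. Measuring y along the incline from the free-surface line, vertical depth h = y·sinθ with sinθ = 0.758134.
The centroid lies 3.3/2 = 1.65 m below the top edge, so y_c = 7.3 + 1.65 = 8.95 m and h_c = 8.95 × 0.758134 = 6.7853 m.
A = 3 × 3.3 = 9.9 m².
Resultant F = γ·h_c·A = 7.74009 × 6.7853 × 9.9 = 519.936 kN.

F ≈ 520 kN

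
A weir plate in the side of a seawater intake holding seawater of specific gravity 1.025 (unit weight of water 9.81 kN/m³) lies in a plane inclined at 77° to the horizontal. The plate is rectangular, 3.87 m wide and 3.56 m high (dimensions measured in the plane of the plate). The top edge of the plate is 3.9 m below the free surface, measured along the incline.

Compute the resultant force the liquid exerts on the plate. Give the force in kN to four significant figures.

F ≈ 766.7 kN

γ = 1.025 × 9.81 = 10.05525 kN/m³.
Let θ = 77° be the plate's angle to the horizontal; measure y along the incline from where the plane meets the free surface. Vertical depth h = y·sinθ with sinθ = 0.974370.
The centroid lies 3.56/2 = 1.78 m below the top edge, so y_c = 3.9 + 1.78 = 5.68 m and h_c = 5.68 × 0.974370 = 5.53442 m.
A = 3.87 × 3.56 = 13.7772 m².
Resultant F = γ·h_c·A = 10.05525 × 5.53442 × 13.7772 = 766.701 kN.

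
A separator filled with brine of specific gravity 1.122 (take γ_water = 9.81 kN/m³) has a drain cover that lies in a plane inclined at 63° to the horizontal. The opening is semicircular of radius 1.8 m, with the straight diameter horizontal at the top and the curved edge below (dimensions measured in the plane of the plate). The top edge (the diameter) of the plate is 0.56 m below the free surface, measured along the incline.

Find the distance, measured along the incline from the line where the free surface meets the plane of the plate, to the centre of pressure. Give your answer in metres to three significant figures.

y_p = 1.49 m

γ = 1.122 × 9.81 = 11.00682 kN/m³.
Let θ = 63° be the plate's angle to the horizontal; measure y along the incline from where the plane meets the free surface. Vertical depth h = y·sinθ with sinθ = 0.891007.
The centroid of a semicircle lies 4r/(3π) = 0.763944 m from the diameter, here below the top edge, so y_c = 0.56 + 0.763944 = 1.32394 m and h_c = 1.32394 × 0.891007 = 1.17964 m.
A = πr²/2 = π × 1.8²/2 = 5.08938 m².
Resultant F = γ·h_c·A = 11.00682 × 1.17964 × 5.08938 = 66.0809 kN.
I_c = (π/8 − 8/(9π))·r⁴ = 0.109757 × 1.8⁴ = 1.15219 m⁴.
Centre of pressure: y_p = y_c + I_c/(y_c·A) = 1.32394 + 1.15219/(1.32394 × 5.08938) = 1.32394 + 0.170998 = 1.49494 m along the plane.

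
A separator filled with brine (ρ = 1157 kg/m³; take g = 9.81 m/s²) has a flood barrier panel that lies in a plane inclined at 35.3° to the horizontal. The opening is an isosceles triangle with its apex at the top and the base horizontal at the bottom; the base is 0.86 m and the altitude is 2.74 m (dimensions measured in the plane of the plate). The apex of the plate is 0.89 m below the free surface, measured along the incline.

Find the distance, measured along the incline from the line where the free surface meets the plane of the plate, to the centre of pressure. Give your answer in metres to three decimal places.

γ = ρg = 1157 × 9.81 / 1000 = 11.35017 kN/m³.
Let θ = 35.3° be the plate's angle to the horizontal; measure y along the incline from where the plane meets the free surface. Vertical depth h = y·sinθ with sinθ = 0.577858.
With the apex up, the centroid sits 2h/3 = 2 × 2.74/3 = 1.82667 m below the apex, so y_c = 0.89 + 1.82667 = 2.71667 m and h_c = 2.71667 × 0.577858 = 1.56985 m.
A = ½ × 0.86 × 2.74 = 1.1782 m².
Resultant F = γ·h_c·A = 11.35017 × 1.56985 × 1.1782 = 20.9932 kN.
I_c = b·h³/36 = 0.86 × 2.74³/36 = 0.491414 m⁴.
Centre of pressure: y_p = y_c + I_c/(y_c·A) = 2.71667 + 0.491414/(2.71667 × 1.1782) = 2.71667 + 0.153529 = 2.8702 m along the plane.

y_p = 2.870 m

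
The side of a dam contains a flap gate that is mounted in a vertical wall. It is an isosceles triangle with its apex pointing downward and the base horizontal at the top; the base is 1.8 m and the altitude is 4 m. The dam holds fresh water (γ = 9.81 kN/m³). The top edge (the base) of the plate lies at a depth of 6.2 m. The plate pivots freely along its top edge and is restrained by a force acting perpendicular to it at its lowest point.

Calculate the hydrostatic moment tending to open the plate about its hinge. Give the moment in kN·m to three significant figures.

M ≈ 386 kN·m

γ = 9.81 kN/m³.
With the apex down, the centroid sits h/3 = 4/3 = 1.33333 m below the base (the top edge), so the centroid depth is h_c = 6.2 + 1.33333 = 7.53333 m.
A = ½ × 1.8 × 4 = 3.6 m².
Resultant F = γ·h_c·A = 9.81 × 7.53333 × 3.6 = 266.047 kN.
I_c = b·h³/36 = 1.8 × 4³/36 = 3.2 m⁴.
Centre of pressure: y_p = y_c + I_c/(y_c·A) = 7.53333 + 3.2/(7.53333 × 3.6) = 7.53333 + 0.117994 = 7.65132 m along the plane.
The resultant acts 1.33333 + 0.117994 = 1.45132 m (along the plate) below the hinge at the top edge, so the moment about the hinge is M = F × 1.45132 = 266.047 × 1.45132 = 386.119 kN·m.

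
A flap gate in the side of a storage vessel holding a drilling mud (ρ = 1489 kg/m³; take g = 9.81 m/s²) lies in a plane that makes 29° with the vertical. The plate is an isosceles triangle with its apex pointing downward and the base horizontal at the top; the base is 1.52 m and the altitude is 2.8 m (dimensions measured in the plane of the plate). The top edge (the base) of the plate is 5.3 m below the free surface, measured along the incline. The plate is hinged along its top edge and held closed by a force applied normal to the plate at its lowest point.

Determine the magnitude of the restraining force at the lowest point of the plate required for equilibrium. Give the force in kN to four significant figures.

γ = ρg = 1489 × 9.81 / 1000 = 14.60709 kN/m³.
The plate makes 29° with the vertical, i.e. θ = 90° − 29° = 61° to the horizontal. Measuring y along the incline from the free-surface line, vertical depth h = y·sinθ with sinθ = 0.874620.
With the apex down, the centroid sits h/3 = 2.8/3 = 0.933333 m below the base (the top edge), so y_c = 5.3 + 0.933333 = 6.23333 m and h_c = 6.23333 × 0.874620 = 5.4518 m.
A = ½ × 1.52 × 2.8 = 2.128 m².
Resultant F = γ·h_c·A = 14.60709 × 5.4518 × 2.128 = 169.463 kN.
I_c = b·h³/36 = 1.52 × 2.8³/36 = 0.926862 m⁴.
Centre of pressure: y_p = y_c + I_c/(y_c·A) = 6.23333 + 0.926862/(6.23333 × 2.128) = 6.23333 + 0.0698752 = 6.30321 m along the plane.
The resultant acts 0.933333 + 0.0698752 = 1.00321 m (along the plate) below the hinge at the top edge, so the moment about the hinge is M = F × 1.00321 = 169.463 × 1.00321 = 170.007 kN·m.
A normal force at the bottom, 2.8 m from the hinge, must supply this moment: P = 170.007/2.8 = 60.7168 kN.

P ≈ 60.72 kN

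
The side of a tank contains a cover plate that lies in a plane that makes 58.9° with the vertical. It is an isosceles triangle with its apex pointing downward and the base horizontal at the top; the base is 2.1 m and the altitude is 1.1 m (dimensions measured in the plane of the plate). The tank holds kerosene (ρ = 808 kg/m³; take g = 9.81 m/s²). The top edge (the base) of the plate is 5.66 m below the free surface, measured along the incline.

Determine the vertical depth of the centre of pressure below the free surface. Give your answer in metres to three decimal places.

γ = ρg = 808 × 9.81 / 1000 = 7.92648 kN/m³.
The plate makes 58.9° with the vertical, i.e. θ = 90° − 58.9° = 31.1° to the horizontal. Measuring y along the incline from the free-surface line, vertical depth h = y·sinθ with sinθ = 0.516533.
With the apex down, the centroid sits h/3 = 1.1/3 = 0.366667 m below the base (the top edge), so y_c = 5.66 + 0.366667 = 6.02667 m and h_c = 6.02667 × 0.516533 = 3.11297 m.
A = ½ × 2.1 × 1.1 = 1.155 m².
Resultant F = γ·h_c·A = 7.92648 × 3.11297 × 1.155 = 28.4995 kN.
I_c = b·h³/36 = 2.1 × 1.1³/36 = 0.0776417 m⁴.
Centre of pressure: y_p = y_c + I_c/(y_c·A) = 6.02667 + 0.0776417/(6.02667 × 1.155) = 6.02667 + 0.0111541 = 6.03782 m along the plane.
Vertically, h_p = y_p·sinθ = 6.03782 × 0.516533 = 3.11873 m.

h_p = 3.119 m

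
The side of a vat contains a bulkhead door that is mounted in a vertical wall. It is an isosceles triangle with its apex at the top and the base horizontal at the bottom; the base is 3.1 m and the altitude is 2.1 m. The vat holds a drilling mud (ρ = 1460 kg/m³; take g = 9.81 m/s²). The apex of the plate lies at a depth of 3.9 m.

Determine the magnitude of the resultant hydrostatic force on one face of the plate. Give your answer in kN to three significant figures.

F ≈ 247 kN

γ = ρg = 1460 × 9.81 / 1000 = 14.3226 kN/m³.
With the apex up, the centroid sits 2h/3 = 2 × 2.1/3 = 1.4 m below the apex, so the centroid depth is h_c = 3.9 + 1.4 = 5.3 m.
A = ½ × 3.1 × 2.1 = 3.255 m².
Resultant F = γ·h_c·A = 14.3226 × 5.3 × 3.255 = 247.086 kN.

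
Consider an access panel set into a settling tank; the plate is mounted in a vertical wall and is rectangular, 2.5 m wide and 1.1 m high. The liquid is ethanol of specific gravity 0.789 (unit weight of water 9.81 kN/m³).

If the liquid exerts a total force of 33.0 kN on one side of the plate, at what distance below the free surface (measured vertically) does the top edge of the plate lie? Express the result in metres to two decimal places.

γ = 0.789 × 9.81 = 7.74009 kN/m³.
A = 2.5 × 1.1 = 2.75 m².
From F = γ·h_c·A, the centroid depth is h_c = 33.0/(7.74009 × 2.75) = 1.55037 m.
The centroid lies 1.1/2 = 0.55 m below the top edge, so the top edge sits at h_top = 1.55037 − 0.55 = 1.00037 m below the surface.

d_top ≈ 1.00 m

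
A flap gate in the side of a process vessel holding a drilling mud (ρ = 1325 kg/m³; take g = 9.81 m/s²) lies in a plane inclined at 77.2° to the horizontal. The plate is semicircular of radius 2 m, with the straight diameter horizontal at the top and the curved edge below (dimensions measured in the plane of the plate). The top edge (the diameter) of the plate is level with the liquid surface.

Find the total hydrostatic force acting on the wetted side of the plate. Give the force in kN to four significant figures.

γ = ρg = 1325 × 9.81 / 1000 = 12.99825 kN/m³.
Let θ = 77.2° be the plate's angle to the horizontal; measure y along the incline from where the plane meets the free surface. Vertical depth h = y·sinθ with sinθ = 0.975149.
The centroid of a semicircle lies 4r/(3π) = 0.848826 m from the diameter, here below the top edge, so y_c = 0.848826 m and h_c = 0.848826 × 0.975149 = 0.827732 m.
A = πr²/2 = π × 2²/2 = 6.28319 m².
Resultant F = γ·h_c·A = 12.99825 × 0.827732 × 6.28319 = 67.6013 kN.

F ≈ 67.60 kN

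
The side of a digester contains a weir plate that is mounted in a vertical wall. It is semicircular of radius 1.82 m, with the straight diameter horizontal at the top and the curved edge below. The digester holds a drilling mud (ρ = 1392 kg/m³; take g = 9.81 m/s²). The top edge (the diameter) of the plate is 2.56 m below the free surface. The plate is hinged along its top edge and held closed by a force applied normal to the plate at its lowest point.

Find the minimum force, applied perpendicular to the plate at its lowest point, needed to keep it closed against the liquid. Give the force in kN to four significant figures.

γ = ρg = 1392 × 9.81 / 1000 = 13.65552 kN/m³.
The centroid of a semicircle lies 4r/(3π) = 0.772432 m from the diameter, here below the top edge, so the centroid depth is h_c = 2.56 + 0.772432 = 3.33243 m.
A = πr²/2 = π × 1.82²/2 = 5.20311 m².
Resultant F = γ·h_c·A = 13.65552 × 3.33243 × 5.20311 = 236.773 kN.
I_c = (π/8 − 8/(9π))·r⁴ = 0.109757 × 1.82⁴ = 1.20425 m⁴.
Centre of pressure: y_p = y_c + I_c/(y_c·A) = 3.33243 + 1.20425/(3.33243 × 5.20311) = 3.33243 + 0.0694533 = 3.40188 m along the plane.
The resultant acts 0.772432 + 0.0694533 = 0.841885 m (along the plate) below the hinge at the top edge, so the moment about the hinge is M = F × 0.841885 = 236.773 × 0.841885 = 199.336 kN·m.
A normal force at the bottom, 1.82 m from the hinge, must supply this moment: P = 199.336/1.82 = 109.525 kN.

P ≈ 109.5 kN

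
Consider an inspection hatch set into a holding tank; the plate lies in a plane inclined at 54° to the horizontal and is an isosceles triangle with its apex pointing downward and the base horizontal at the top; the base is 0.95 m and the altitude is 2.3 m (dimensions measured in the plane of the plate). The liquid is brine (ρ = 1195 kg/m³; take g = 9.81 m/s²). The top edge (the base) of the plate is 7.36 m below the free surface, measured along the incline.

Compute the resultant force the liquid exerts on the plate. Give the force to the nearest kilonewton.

γ = ρg = 1195 × 9.81 / 1000 = 11.72295 kN/m³.
Let θ = 54° be the plate's angle to the horizontal; measure y along the incline from where the plane meets the free surface. Vertical depth h = y·sinθ with sinθ = 0.809017.
With the apex down, the centroid sits h/3 = 2.3/3 = 0.766667 m below the base (the top edge), so y_c = 7.36 + 0.766667 = 8.12667 m and h_c = 8.12667 × 0.809017 = 6.57461 m.
A = ½ × 0.95 × 2.3 = 1.0925 m².
Resultant F = γ·h_c·A = 11.72295 × 6.57461 × 1.0925 = 84.2032 kN.

F ≈ 84 kN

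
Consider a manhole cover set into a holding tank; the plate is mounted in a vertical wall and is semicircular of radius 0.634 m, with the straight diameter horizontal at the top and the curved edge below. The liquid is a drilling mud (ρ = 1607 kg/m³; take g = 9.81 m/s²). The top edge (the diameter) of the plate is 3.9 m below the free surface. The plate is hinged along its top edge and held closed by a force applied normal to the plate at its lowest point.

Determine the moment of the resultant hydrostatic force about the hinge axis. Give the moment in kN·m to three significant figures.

M ≈ 11.4 kN·m

γ = ρg = 1607 × 9.81 / 1000 = 15.76467 kN/m³.
The centroid of a semicircle lies 4r/(3π) = 0.269078 m from the diameter, here below the top edge, so the centroid depth is h_c = 3.9 + 0.269078 = 4.16908 m.
A = πr²/2 = π × 0.634²/2 = 0.631391 m².
Resultant F = γ·h_c·A = 15.76467 × 4.16908 × 0.631391 = 41.4976 kN.
I_c = (π/8 − 8/(9π))·r⁴ = 0.109757 × 0.634⁴ = 0.0177333 m⁴.
Centre of pressure: y_p = y_c + I_c/(y_c·A) = 4.16908 + 0.0177333/(4.16908 × 0.631391) = 4.16908 + 0.00673676 = 4.17582 m along the plane.
The resultant acts 0.269078 + 0.00673676 = 0.275815 m (along the plate) below the hinge at the top edge, so the moment about the hinge is M = F × 0.275815 = 41.4976 × 0.275815 = 11.4457 kN·m.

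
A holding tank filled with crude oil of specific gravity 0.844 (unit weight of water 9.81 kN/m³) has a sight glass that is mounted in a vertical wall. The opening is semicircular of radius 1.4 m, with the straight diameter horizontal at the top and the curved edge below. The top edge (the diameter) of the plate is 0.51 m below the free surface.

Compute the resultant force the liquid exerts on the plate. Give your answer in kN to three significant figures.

F ≈ 28.1 kN

γ = 0.844 × 9.81 = 8.27964 kN/m³.
The centroid of a semicircle lies 4r/(3π) = 0.594178 m from the diameter, here below the top edge, so the centroid depth is h_c = 0.51 + 0.594178 = 1.10418 m.
A = πr²/2 = π × 1.4²/2 = 3.07876 m².
Resultant F = γ·h_c·A = 8.27964 × 1.10418 × 3.07876 = 28.1467 kN.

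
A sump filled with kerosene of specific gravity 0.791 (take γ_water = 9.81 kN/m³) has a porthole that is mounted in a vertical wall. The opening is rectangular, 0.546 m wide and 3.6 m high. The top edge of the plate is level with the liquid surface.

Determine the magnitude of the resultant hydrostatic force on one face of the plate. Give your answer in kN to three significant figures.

γ = 0.791 × 9.81 = 7.75971 kN/m³.
The centroid lies 3.6/2 = 1.8 m below the top edge, so the centroid depth is h_c = 1.8 m.
A = 0.546 × 3.6 = 1.9656 m².
Resultant F = γ·h_c·A = 7.75971 × 1.8 × 1.9656 = 27.4545 kN.

F ≈ 27.5 kN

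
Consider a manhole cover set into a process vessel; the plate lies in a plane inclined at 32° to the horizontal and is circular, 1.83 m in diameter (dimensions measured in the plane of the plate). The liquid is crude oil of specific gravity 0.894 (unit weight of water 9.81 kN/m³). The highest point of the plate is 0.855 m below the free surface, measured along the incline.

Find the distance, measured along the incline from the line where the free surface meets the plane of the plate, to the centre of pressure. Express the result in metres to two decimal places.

y_p = 1.89 m

γ = 0.894 × 9.81 = 8.77014 kN/m³.
Let θ = 32° be the plate's angle to the horizontal; measure y along the incline from where the plane meets the free surface. Vertical depth h = y·sinθ with sinθ = 0.529919.
The centroid is at the centre, 0.915 m below the top of the plate, so y_c = 0.855 + 0.915 = 1.77 m and h_c = 1.77 × 0.529919 = 0.937957 m.
A = π(0.915)² = 2.63022 m².
Resultant F = γ·h_c·A = 8.77014 × 0.937957 × 2.63022 = 21.6362 kN.
I_c = πr⁴/4 = π × 0.915⁴/4 = 0.550521 m⁴.
Centre of pressure: y_p = y_c + I_c/(y_c·A) = 1.77 + 0.550521/(1.77 × 2.63022) = 1.77 + 0.118252 = 1.88825 m along the plane.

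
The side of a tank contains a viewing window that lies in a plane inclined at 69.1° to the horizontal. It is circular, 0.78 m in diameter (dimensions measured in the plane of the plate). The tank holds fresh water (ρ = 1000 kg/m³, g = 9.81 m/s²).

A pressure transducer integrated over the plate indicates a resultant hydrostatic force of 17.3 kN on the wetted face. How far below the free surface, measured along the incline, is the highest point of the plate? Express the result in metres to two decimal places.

γ = ρg = 1000 × 9.81 = 9810 N/m³ = 9.81 kN/m³.
A = π(0.39)² = 0.477836 m².
From F = γ·h_c·A, the centroid depth is h_c = 17.3/(9.81 × 0.477836) = 3.69061 m.
Let θ = 69.1° be the plate's angle to the horizontal; measure y along the incline from where the plane meets the free surface. Vertical depth h = y·sinθ with sinθ = 0.934204.
Along the incline, y_c = h_c/sinθ = 3.69061/0.934204 = 3.95054 m.
The centroid is at the centre, 0.39 m below the top of the plate, so the highest point sits at y_top = 3.95054 − 0.39 = 3.56054 m along the incline.

y_top ≈ 3.56 m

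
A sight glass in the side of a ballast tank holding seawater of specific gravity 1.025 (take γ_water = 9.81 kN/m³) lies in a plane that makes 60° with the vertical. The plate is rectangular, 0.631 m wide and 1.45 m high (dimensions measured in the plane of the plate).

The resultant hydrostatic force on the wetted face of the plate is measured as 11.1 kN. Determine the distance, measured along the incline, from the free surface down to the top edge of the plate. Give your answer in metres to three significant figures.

y_top ≈ 1.69 m

γ = 1.025 × 9.81 = 10.05525 kN/m³.
A = 0.631 × 1.45 = 0.91495 m².
From F = γ·h_c·A, the centroid depth is h_c = 11.1/(10.05525 × 0.91495) = 1.20652 m.
The plate makes 60° with the vertical, i.e. θ = 90° − 60° = 30° to the horizontal. Measuring y along the incline from the free-surface line, vertical depth h = y·sinθ with sinθ = 0.500000.
Along the incline, y_c = h_c/sinθ = 1.20652/0.500000 = 2.41304 m.
The centroid lies 1.45/2 = 0.725 m below the top edge, so the top edge sits at y_top = 2.41304 − 0.725 = 1.68804 m along the incline.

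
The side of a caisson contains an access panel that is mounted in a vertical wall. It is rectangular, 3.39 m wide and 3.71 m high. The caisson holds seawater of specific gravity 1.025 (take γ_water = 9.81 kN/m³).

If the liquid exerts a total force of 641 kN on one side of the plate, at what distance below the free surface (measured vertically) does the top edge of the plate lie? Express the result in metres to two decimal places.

γ = 1.025 × 9.81 = 10.05525 kN/m³.
A = 3.39 × 3.71 = 12.5769 m².
From F = γ·h_c·A, the centroid depth is h_c = 641/(10.05525 × 12.5769) = 5.06864 m.
The centroid lies 3.71/2 = 1.855 m below the top edge, so the top edge sits at h_top = 5.06864 − 1.855 = 3.21364 m below the surface.

d_top ≈ 3.21 m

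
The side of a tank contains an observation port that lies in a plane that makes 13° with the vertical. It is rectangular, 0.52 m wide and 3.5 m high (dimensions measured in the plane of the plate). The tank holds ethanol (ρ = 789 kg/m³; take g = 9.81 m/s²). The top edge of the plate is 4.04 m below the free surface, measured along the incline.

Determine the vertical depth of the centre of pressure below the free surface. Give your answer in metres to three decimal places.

h_p = 5.813 m

γ = ρg = 789 × 9.81 / 1000 = 7.74009 kN/m³.
The plate makes 13° with the vertical, i.e. θ = 90° − 13° = 77° to the horizontal. Measuring y along the incline from the free-surface line, vertical depth h = y·sinθ with sinθ = 0.974370.
The centroid lies 3.5/2 = 1.75 m below the top edge, so y_c = 4.04 + 1.75 = 5.79 m and h_c = 5.79 × 0.974370 = 5.6416 m.
A = 0.52 × 3.5 = 1.82 m².
Resultant F = γ·h_c·A = 7.74009 × 5.6416 × 1.82 = 79.473 kN.
I_c = b·h³/12 = 0.52 × 3.5³/12 = 1.85792 m⁴.
Centre of pressure: y_p = y_c + I_c/(y_c·A) = 5.79 + 1.85792/(5.79 × 1.82) = 5.79 + 0.17631 = 5.96631 m along the plane.
Vertically, h_p = y_p·sinθ = 5.96631 × 0.974370 = 5.81339 m.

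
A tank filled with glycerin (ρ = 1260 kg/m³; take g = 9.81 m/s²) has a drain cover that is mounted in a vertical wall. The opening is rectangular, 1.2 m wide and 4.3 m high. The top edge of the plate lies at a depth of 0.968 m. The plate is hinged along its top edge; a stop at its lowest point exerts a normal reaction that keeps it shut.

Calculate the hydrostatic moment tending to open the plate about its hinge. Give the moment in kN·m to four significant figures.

M ≈ 525.8 kN·m

γ = ρg = 1260 × 9.81 / 1000 = 12.3606 kN/m³.
The centroid lies 4.3/2 = 2.15 m below the top edge, so the centroid depth is h_c = 0.968 + 2.15 = 3.118 m.
A = 1.2 × 4.3 = 5.16 m².
Resultant F = γ·h_c·A = 12.3606 × 3.118 × 5.16 = 198.868 kN.
I_c = b·h³/12 = 1.2 × 4.3³/12 = 7.9507 m⁴.
Centre of pressure: y_p = y_c + I_c/(y_c·A) = 3.118 + 7.9507/(3.118 × 5.16) = 3.118 + 0.494174 = 3.61217 m along the plane.
The resultant acts 2.15 + 0.494174 = 2.64417 m (along the plate) below the hinge at the top edge, so the moment about the hinge is M = F × 2.64417 = 198.868 × 2.64417 = 525.841 kN·m.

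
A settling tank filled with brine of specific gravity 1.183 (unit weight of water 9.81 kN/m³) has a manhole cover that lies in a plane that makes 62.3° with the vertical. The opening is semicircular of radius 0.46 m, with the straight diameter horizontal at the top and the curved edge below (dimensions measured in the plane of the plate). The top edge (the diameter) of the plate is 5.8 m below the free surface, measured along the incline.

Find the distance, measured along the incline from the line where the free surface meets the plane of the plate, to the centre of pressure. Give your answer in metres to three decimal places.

γ = 1.183 × 9.81 = 11.60523 kN/m³.
The plate makes 62.3° with the vertical, i.e. θ = 90° − 62.3° = 27.7° to the horizontal. Measuring y along the incline from the free-surface line, vertical depth h = y·sinθ with sinθ = 0.464842.
The centroid of a semicircle lies 4r/(3π) = 0.19523 m from the diameter, here below the top edge, so y_c = 5.8 + 0.19523 = 5.99523 m and h_c = 5.99523 × 0.464842 = 2.78683 m.
A = πr²/2 = π × 0.46²/2 = 0.332381 m².
Resultant F = γ·h_c·A = 11.60523 × 2.78683 × 0.332381 = 10.7498 kN.
I_c = (π/8 − 8/(9π))·r⁴ = 0.109757 × 0.46⁴ = 0.00491432 m⁴.
Centre of pressure: y_p = y_c + I_c/(y_c·A) = 5.99523 + 0.00491432/(5.99523 × 0.332381) = 5.99523 + 0.00246616 = 5.9977 m along the plane.

y_p = 5.998 m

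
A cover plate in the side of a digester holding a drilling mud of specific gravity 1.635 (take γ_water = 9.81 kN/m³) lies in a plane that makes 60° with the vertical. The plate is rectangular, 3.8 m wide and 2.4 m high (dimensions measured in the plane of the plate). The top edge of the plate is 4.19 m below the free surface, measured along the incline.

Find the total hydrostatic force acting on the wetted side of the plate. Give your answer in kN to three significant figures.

γ = 1.635 × 9.81 = 16.03935 kN/m³.
The plate makes 60° with the vertical, i.e. θ = 90° − 60° = 30° to the horizontal. Measuring y along the incline from the free-surface line, vertical depth h = y·sinθ with sinθ = 0.500000.
The centroid lies 2.4/2 = 1.2 m below the top edge, so y_c = 4.19 + 1.2 = 5.39 m and h_c = 5.39 × 0.500000 = 2.695 m.
A = 3.8 × 2.4 = 9.12 m².
Resultant F = γ·h_c·A = 16.03935 × 2.695 × 9.12 = 394.222 kN.

F ≈ 394 kN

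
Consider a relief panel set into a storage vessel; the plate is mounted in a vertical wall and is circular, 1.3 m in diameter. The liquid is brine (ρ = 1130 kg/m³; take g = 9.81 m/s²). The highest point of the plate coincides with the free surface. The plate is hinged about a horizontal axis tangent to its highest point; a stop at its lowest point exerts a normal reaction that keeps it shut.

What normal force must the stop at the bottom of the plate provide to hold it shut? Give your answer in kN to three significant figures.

γ = ρg = 1130 × 9.81 / 1000 = 11.0853 kN/m³.
The centroid is at the centre, 0.65 m below the top of the plate, so the centroid depth is h_c = 0.65 m.
A = π(0.65)² = 1.32732 m².
Resultant F = γ·h_c·A = 11.0853 × 0.65 × 1.32732 = 9.56393 kN.
I_c = πr⁴/4 = π × 0.65⁴/4 = 0.140198 m⁴.
Centre of pressure: y_p = y_c + I_c/(y_c·A) = 0.65 + 0.140198/(0.65 × 1.32732) = 0.65 + 0.1625 = 0.8125 m along the plane.
The resultant acts 0.65 + 0.1625 = 0.8125 m (along the plate) below the hinge at the top edge, so the moment about the hinge is M = F × 0.8125 = 9.56393 × 0.8125 = 7.77069 kN·m.
A normal force at the bottom, 1.3 m from the hinge, must supply this moment: P = 7.77069/1.3 = 5.97745 kN.

P ≈ 5.98 kN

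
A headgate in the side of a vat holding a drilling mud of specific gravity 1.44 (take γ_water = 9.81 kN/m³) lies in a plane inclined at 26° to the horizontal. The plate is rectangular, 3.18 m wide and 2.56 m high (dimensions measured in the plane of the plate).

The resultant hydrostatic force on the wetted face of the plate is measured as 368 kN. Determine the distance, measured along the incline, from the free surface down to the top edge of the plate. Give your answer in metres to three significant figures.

y_top ≈ 6.02 m

γ = 1.44 × 9.81 = 14.1264 kN/m³.
A = 3.18 × 2.56 = 8.1408 m².
From F = γ·h_c·A, the centroid depth is h_c = 368/(14.1264 × 8.1408) = 3.19999 m.
Let θ = 26° be the plate's angle to the horizontal; measure y along the incline from where the plane meets the free surface. Vertical depth h = y·sinθ with sinθ = 0.438371.
Along the incline, y_c = h_c/sinθ = 3.19999/0.438371 = 7.29973 m.
The centroid lies 2.56/2 = 1.28 m below the top edge, so the top edge sits at y_top = 7.29973 − 1.28 = 6.01973 m along the incline.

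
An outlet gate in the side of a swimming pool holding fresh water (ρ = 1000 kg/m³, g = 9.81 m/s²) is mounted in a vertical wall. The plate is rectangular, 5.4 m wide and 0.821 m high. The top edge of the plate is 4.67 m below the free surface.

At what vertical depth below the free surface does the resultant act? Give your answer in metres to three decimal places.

h_p = 5.092 m

γ = ρg = 1000 × 9.81 = 9810 N/m³ = 9.81 kN/m³.
The centroid lies 0.821/2 = 0.4105 m below the top edge, so the centroid depth is h_c = 4.67 + 0.4105 = 5.0805 m.
A = 5.4 × 0.821 = 4.4334 m².
Resultant F = γ·h_c·A = 9.81 × 5.0805 × 4.4334 = 220.959 kN.
I_c = b·h³/12 = 5.4 × 0.821³/12 = 0.249024 m⁴.
Centre of pressure: y_p = y_c + I_c/(y_c·A) = 5.0805 + 0.249024/(5.0805 × 4.4334) = 5.0805 + 0.011056 = 5.09156 m along the plane.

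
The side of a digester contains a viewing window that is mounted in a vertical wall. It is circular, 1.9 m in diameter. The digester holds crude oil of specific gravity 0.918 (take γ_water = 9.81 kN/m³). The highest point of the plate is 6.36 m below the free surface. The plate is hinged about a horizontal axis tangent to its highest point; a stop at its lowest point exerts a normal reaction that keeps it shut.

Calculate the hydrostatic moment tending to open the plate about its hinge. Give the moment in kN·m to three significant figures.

M ≈ 183 kN·m

γ = 0.918 × 9.81 = 9.00558 kN/m³.
The centroid is at the centre, 0.95 m below the top of the plate, so the centroid depth is h_c = 6.36 + 0.95 = 7.31 m.
A = π(0.95)² = 2.83529 m².
Resultant F = γ·h_c·A = 9.00558 × 7.31 × 2.83529 = 186.649 kN.
I_c = πr⁴/4 = π × 0.95⁴/4 = 0.639712 m⁴.
Centre of pressure: y_p = y_c + I_c/(y_c·A) = 7.31 + 0.639712/(7.31 × 2.83529) = 7.31 + 0.0308652 = 7.34087 m along the plane.
The resultant acts 0.95 + 0.0308652 = 0.980865 m (along the plate) below the hinge at the top edge, so the moment about the hinge is M = F × 0.980865 = 186.649 × 0.980865 = 183.077 kN·m.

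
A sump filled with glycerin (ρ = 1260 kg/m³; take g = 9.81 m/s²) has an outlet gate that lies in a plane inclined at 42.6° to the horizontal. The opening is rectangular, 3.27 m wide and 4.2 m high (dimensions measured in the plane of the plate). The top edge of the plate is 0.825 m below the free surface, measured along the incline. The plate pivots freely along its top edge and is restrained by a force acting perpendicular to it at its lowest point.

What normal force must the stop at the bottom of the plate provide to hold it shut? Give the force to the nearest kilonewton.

P ≈ 208 kN

γ = ρg = 1260 × 9.81 / 1000 = 12.3606 kN/m³.
Let θ = 42.6° be the plate's angle to the horizontal; measure y along the incline from where the plane meets the free surface. Vertical depth h = y·sinθ with sinθ = 0.676876.
The centroid lies 4.2/2 = 2.1 m below the top edge, so y_c = 0.825 + 2.1 = 2.925 m and h_c = 2.925 × 0.676876 = 1.97986 m.
A = 3.27 × 4.2 = 13.734 m².
Resultant F = γ·h_c·A = 12.3606 × 1.97986 × 13.734 = 336.102 kN.
I_c = b·h³/12 = 3.27 × 4.2³/12 = 20.189 m⁴.
Centre of pressure: y_p = y_c + I_c/(y_c·A) = 2.925 + 20.189/(2.925 × 13.734) = 2.925 + 0.502565 = 3.42756 m along the plane.
The resultant acts 2.1 + 0.502565 = 2.60257 m (along the plate) below the hinge at the top edge, so the moment about the hinge is M = F × 2.60257 = 336.102 × 2.60257 = 874.729 kN·m.
A normal force at the bottom, 4.2 m from the hinge, must supply this moment: P = 874.729/4.2 = 208.269 kN.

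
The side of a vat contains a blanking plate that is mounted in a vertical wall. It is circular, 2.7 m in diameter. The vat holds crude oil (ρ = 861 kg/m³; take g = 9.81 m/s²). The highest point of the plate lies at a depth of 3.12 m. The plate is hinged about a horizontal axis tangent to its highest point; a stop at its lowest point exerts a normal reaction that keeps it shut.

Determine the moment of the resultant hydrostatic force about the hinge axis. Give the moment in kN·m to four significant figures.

γ = ρg = 861 × 9.81 / 1000 = 8.44641 kN/m³.
The centroid is at the centre, 1.35 m below the top of the plate, so the centroid depth is h_c = 3.12 + 1.35 = 4.47 m.
A = π(1.35)² = 5.72555 m².
Resultant F = γ·h_c·A = 8.44641 × 4.47 × 5.72555 = 216.171 kN.
I_c = πr⁴/4 = π × 1.35⁴/4 = 2.6087 m⁴.
Centre of pressure: y_p = y_c + I_c/(y_c·A) = 4.47 + 2.6087/(4.47 × 5.72555) = 4.47 + 0.101929 = 4.57193 m along the plane.
The resultant acts 1.35 + 0.101929 = 1.45193 m (along the plate) below the hinge at the top edge, so the moment about the hinge is M = F × 1.45193 = 216.171 × 1.45193 = 313.865 kN·m.

M ≈ 313.9 kN·m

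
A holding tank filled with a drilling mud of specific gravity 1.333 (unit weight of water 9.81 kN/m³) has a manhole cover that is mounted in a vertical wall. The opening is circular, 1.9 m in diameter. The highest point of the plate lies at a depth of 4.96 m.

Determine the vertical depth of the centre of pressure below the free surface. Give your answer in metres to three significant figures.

h_p = 5.95 m

γ = 1.333 × 9.81 = 13.07673 kN/m³.
The centroid is at the centre, 0.95 m below the top of the plate, so the centroid depth is h_c = 4.96 + 0.95 = 5.91 m.
A = π(0.95)² = 2.83529 m².
Resultant F = γ·h_c·A = 13.07673 × 5.91 × 2.83529 = 219.121 kN.
I_c = πr⁴/4 = π × 0.95⁴/4 = 0.639712 m⁴.
Centre of pressure: y_p = y_c + I_c/(y_c·A) = 5.91 + 0.639712/(5.91 × 2.83529) = 5.91 + 0.0381768 = 5.94818 m along the plane.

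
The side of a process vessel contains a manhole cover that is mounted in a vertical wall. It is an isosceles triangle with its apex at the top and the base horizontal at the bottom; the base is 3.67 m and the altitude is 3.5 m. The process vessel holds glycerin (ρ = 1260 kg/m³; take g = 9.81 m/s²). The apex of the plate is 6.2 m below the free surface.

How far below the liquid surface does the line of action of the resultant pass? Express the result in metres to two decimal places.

h_p = 8.61 m

γ = ρg = 1260 × 9.81 / 1000 = 12.3606 kN/m³.
With the apex up, the centroid sits 2h/3 = 2 × 3.5/3 = 2.33333 m below the apex, so the centroid depth is h_c = 6.2 + 2.33333 = 8.53333 m.
A = ½ × 3.67 × 3.5 = 6.4225 m².
Resultant F = γ·h_c·A = 12.3606 × 8.53333 × 6.4225 = 677.427 kN.
I_c = b·h³/36 = 3.67 × 3.5³/36 = 4.37087 m⁴.
Centre of pressure: y_p = y_c + I_c/(y_c·A) = 8.53333 + 4.37087/(8.53333 × 6.4225) = 8.53333 + 0.0797527 = 8.61308 m along the plane.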